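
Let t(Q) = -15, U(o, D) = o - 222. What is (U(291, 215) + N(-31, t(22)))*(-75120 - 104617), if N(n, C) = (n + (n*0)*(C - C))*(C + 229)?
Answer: 1179973405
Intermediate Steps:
U(o, D) = -222 + o
N(n, C) = n*(229 + C) (N(n, C) = (n + 0*0)*(229 + C) = (n + 0)*(229 + C) = n*(229 + C))
(U(291, 215) + N(-31, t(22)))*(-75120 - 104617) = ((-222 + 291) - 31*(229 - 15))*(-75120 - 104617) = (69 - 31*214)*(-179737) = (69 - 6634)*(-179737) = -6565*(-179737) = 1179973405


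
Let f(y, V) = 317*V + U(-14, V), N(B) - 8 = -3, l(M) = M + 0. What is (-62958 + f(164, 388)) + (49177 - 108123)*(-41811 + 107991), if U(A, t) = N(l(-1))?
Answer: -3900986237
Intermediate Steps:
l(M) = M
N(B) = 5 (N(B) = 8 - 3 = 5)
U(A, t) = 5
f(y, V) = 5 + 317*V (f(y, V) = 317*V + 5 = 5 + 317*V)
(-62958 + f(164, 388)) + (49177 - 108123)*(-41811 + 107991) = (-62958 + (5 + 317*388)) + (49177 - 108123)*(-41811 + 107991) = (-62958 + (5 + 122996)) - 58946*66180 = (-62958 + 123001) - 3901046280 = 60043 - 3901046280 = -3900986237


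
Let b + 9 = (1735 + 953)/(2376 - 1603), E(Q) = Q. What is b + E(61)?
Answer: 42884/773 ≈ 55.477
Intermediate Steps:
b = -4269/773 (b = -9 + (1735 + 953)/(2376 - 1603) = -9 + 2688/773 = -4269/773 ≈ -5.5226)
b + E(61) = -4269/773 + 61 = 42884/773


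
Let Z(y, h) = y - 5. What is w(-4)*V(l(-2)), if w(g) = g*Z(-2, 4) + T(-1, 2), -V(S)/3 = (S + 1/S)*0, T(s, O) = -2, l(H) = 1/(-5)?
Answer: 0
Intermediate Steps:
l(H) = -⅕
Z(y, h) = -5 + y
V(S) = 0 (V(S) = -3*(S + 1/S)*0 = -3*0 = 0)
w(g) = -2 - 7*g (w(g) = g*(-5 - 2) - 2 = g*(-7) - 2 = -7*g - 2 = -2 - 7*g)
w(-4)*V(l(-2)) = (-2 - 7*(-4))*0 = (-2 + 28)*0 = 26*0 = 0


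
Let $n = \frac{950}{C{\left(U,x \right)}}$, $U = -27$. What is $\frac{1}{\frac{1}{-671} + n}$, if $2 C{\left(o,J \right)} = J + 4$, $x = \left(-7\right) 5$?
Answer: $- \frac{20801}{1274931} \approx -0.016315$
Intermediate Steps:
$x = -35$
$C{\left(o,J \right)} = 2 + \frac{J}{2}$ ($C{\left(o,J \right)} = \frac{J + 4}{2} = \frac{4 + J}{2} = 2 + \frac{J}{2}$)
$n = - \frac{1900}{31}$ ($n = \frac{950}{2 + \frac{1}{2} \left(-35\right)} = \frac{950}{2 - \frac{35}{2}} = \frac{950}{- \frac{31}{2}} = 950 \left(- \frac{2}{31}\right) = - \frac{1900}{31} \approx -61.29$)
$\frac{1}{\frac{1}{-671} + n} = \frac{1}{\frac{1}{-671} - \frac{1900}{31}} = \frac{1}{- \frac{1}{671} - \frac{1900}{31}} = \frac{1}{- \frac{1274931}{20801}} = - \frac{20801}{1274931}$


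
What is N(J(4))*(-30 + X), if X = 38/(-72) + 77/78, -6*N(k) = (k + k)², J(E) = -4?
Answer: 110600/351 ≈ 315.10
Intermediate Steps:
N(k) = -2*k²/3 (N(k) = -(k + k)²/6 = -4*k²/6 = -2*k²/3)
X = 215/468 (X = 38*(-1/72) + 77*(1/78) = -19/36 + 77/78 = 215/468 ≈ 0.45940)
N(J(4))*(-30 + X) = (-⅔*(-4)²)*(-30 + 215/468) = -⅔*16*(-13825/468) = -32/3*(-13825/468) = 110600/351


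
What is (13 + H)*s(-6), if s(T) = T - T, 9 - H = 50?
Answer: 0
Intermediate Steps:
H = -41 (H = 9 - 1*50 = 9 - 50 = -41)
s(T) = 0
(13 + H)*s(-6) = (13 - 41)*0 = -28*0 = 0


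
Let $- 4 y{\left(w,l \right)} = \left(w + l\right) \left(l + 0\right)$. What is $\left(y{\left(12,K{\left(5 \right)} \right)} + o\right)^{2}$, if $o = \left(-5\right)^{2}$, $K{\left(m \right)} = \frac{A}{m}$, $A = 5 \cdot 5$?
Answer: $\frac{225}{16} \approx 14.063$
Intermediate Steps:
$A = 25$
$K{\left(m \right)} = \frac{25}{m}$
$y{\left(w,l \right)} = - \frac{l \left(l + w\right)}{4}$ ($y{\left(w,l \right)} = - \frac{\left(w + l\right) \left(l + 0\right)}{4} = - \frac{\left(l + w\right) l}{4} = - \frac{l \left(l + w\right)}{4}$)
$o = 25$
$\left(y{\left(12,K{\left(5 \right)} \right)} + o\right)^{2} = \left(- \frac{\frac{25}{5} \left(\frac{25}{5} + 12\right)}{4} + 25\right)^{2} = \left(- \frac{25 \cdot \frac{1}{5} \left(25 \cdot \frac{1}{5} + 12\right)}{4} + 25\right)^{2} = \left(\left(- \frac{1}{4}\right) 5 \left(5 + 12\right) + 25\right)^{2} = \left(\left(- \frac{1}{4}\right) 5 \cdot 17 + 25\right)^{2} = \left(- \frac{85}{4} + 25\right)^{2} = \left(\frac{15}{4}\right)^{2} = \frac{225}{16}$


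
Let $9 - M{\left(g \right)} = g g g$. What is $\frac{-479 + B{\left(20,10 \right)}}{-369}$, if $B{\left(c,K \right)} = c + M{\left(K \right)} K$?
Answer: $\frac{10369}{369} \approx 28.1$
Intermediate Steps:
$M{\left(g \right)} = 9 - g^{3}$ ($M{\left(g \right)} = 9 - g g g = 9 - g^{2} g = 9 - g^{3}$)
$B{\left(c,K \right)} = c + K \left(9 - K^{3}\right)$ ($B{\left(c,K \right)} = c + \left(9 - K^{3}\right) K = c + K \left(9 - K^{3}\right)$)
$\frac{-479 + B{\left(20,10 \right)}}{-369} = \frac{-479 + \left(20 - 10 \left(-9 + 10^{3}\right)\right)}{-369} = - \frac{-479 + \left(20 - 10 \left(-9 + 1000\right)\right)}{369} = - \frac{-479 + \left(20 - 10 \cdot 991\right)}{369} = - \frac{-479 + \left(20 - 9910\right)}{369} = - \frac{-479 - 9890}{369} = \left(- \frac{1}{369}\right) \left(-10369\right) = \frac{10369}{369}$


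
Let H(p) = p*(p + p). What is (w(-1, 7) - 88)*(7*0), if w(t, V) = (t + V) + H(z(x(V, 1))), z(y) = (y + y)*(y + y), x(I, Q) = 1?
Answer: 0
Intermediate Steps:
z(y) = 4*y**2 (z(y) = (2*y)*(2*y) = 4*y**2)
H(p) = 2*p**2 (H(p) = p*(2*p) = 2*p**2)
w(t, V) = 32 + V + t (w(t, V) = (t + V) + 2*(4*1**2)**2 = (V + t) + 2*(4*1)**2 = (V + t) + 2*4**2 = (V + t) + 2*16 = (V + t) + 32 = 32 + V + t)
(w(-1, 7) - 88)*(7*0) = ((32 + 7 - 1) - 88)*(7*0) = (38 - 88)*0 = -50*0 = 0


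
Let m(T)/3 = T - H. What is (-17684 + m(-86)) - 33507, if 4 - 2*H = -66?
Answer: -51554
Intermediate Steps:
H = 35 (H = 2 - ½*(-66) = 2 + 33 = 35)
m(T) = -105 + 3*T (m(T) = 3*(T - 1*35) = 3*(T - 35) = 3*(-35 + T) = -105 + 3*T)
(-17684 + m(-86)) - 33507 = (-17684 + (-105 + 3*(-86))) - 33507 = (-17684 + (-105 - 258)) - 33507 = (-17684 - 363) - 33507 = -18047 - 33507 = -51554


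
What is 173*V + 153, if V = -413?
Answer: -71296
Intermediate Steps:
173*V + 153 = 173*(-413) + 153 = -71449 + 153 = -71296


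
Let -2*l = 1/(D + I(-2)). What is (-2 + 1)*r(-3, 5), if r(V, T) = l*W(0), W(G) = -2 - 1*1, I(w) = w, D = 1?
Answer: 3/2 ≈ 1.5000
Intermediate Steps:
l = ½ (l = -1/(2*(1 - 2)) = -½/(-1) = -½*(-1) = ½ ≈ 0.50000)
W(G) = -3 (W(G) = -2 - 1 = -3)
r(V, T) = -3/2 (r(V, T) = (½)*(-3) = -3/2)
(-2 + 1)*r(-3, 5) = (-2 + 1)*(-3/2) = -1*(-3/2) = 3/2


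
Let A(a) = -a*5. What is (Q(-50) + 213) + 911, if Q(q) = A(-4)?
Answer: 1144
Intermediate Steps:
A(a) = -5*a
Q(q) = 20 (Q(q) = -5*(-4) = 20)
(Q(-50) + 213) + 911 = (20 + 213) + 911 = 233 + 911 = 1144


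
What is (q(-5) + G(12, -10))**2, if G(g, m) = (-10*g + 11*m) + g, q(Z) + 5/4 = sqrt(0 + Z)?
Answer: 769049/16 - 877*I*sqrt(5)/2 ≈ 48066.0 - 980.52*I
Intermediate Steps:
q(Z) = -5/4 + sqrt(Z) (q(Z) = -5/4 + sqrt(0 + Z) = -5/4 + sqrt(Z))
G(g, m) = -9*g + 11*m
(q(-5) + G(12, -10))**2 = ((-5/4 + sqrt(-5)) + (-9*12 + 11*(-10)))**2 = ((-5/4 + I*sqrt(5)) + (-108 - 110))**2 = ((-5/4 + I*sqrt(5)) - 218)**2 = (-877/4 + I*sqrt(5))**2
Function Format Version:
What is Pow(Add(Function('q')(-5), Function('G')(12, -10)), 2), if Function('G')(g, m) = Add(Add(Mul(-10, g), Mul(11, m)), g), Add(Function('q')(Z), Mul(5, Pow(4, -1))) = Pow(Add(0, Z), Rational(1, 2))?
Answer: Add(Rational(769049, 16), Mul(Rational(-877, 2), I, Pow(5, Rational(1, 2)))) ≈ Add(48066., Mul(-980.52, I))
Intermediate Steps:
Function('q')(Z) = Add(Rational(-5, 4), Pow(Z, Rational(1, 2))) (Function('q')(Z) = Add(Rational(-5, 4), Pow(Add(0, Z), Rational(1, 2))) = Add(Rational(-5, 4), Pow(Z, Rational(1, 2))))
Function('G')(g, m) = Add(Mul(-9, g), Mul(11, m))
Pow(Add(Function('q')(-5), Function('G')(12, -10)), 2) = Pow(Add(Add(Rational(-5, 4), Pow(-5, Rational(1, 2))), Add(Mul(-9, 12), Mul(11, -10))), 2) = Pow(Add(Add(Rational(-5, 4), Mul(I, Pow(5, Rational(1, 2)))), Add(-108, -110)), 2) = Pow(Add(Add(Rational(-5, 4), Mul(I, Pow(5, Rational(1, 2)))), -218), 2) = Pow(Add(Rational(-877, 4), Mul(I, Pow(5, Rational(1, 2)))), 2)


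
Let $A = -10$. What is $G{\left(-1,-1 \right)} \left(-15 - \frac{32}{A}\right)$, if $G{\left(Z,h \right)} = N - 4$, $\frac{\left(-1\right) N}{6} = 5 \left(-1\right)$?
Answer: $- \frac{1534}{5} \approx -306.8$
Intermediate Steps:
$N = 30$ ($N = - 6 \cdot 5 \left(-1\right) = \left(-6\right) \left(-5\right) = 30$)
$G{\left(Z,h \right)} = 26$ ($G{\left(Z,h \right)} = 30 - 4 = 26$)
$G{\left(-1,-1 \right)} \left(-15 - \frac{32}{A}\right) = 26 \left(-15 - \frac{32}{-10}\right) = 26 \left(-15 - - \frac{16}{5}\right) = 26 \left(-15 + \frac{16}{5}\right) = 26 \left(- \frac{59}{5}\right) = - \frac{1534}{5}$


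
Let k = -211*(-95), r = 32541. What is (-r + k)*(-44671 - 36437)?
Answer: 1013525568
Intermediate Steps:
k = 20045
(-r + k)*(-44671 - 36437) = (-1*32541 + 20045)*(-44671 - 36437) = (-32541 + 20045)*(-81108) = -12496*(-81108) = 1013525568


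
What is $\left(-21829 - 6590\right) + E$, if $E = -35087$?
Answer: $-63506$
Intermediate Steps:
$\left(-21829 - 6590\right) + E = \left(-21829 - 6590\right) - 35087 = -28419 - 35087 = -63506$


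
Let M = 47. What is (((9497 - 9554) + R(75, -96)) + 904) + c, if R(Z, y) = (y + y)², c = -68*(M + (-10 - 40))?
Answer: 37915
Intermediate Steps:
c = 204 (c = -68*(47 + (-10 - 40)) = -68*(47 - 50) = -68*(-3) = 204)
R(Z, y) = 4*y² (R(Z, y) = (2*y)² = 4*y²)
(((9497 - 9554) + R(75, -96)) + 904) + c = (((9497 - 9554) + 4*(-96)²) + 904) + 204 = ((-57 + 4*9216) + 904) + 204 = ((-57 + 36864) + 904) + 204 = (36807 + 904) + 204 = 37711 + 204 = 37915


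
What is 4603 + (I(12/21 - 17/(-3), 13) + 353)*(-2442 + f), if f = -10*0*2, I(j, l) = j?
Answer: -6108595/7 ≈ -8.7266e+5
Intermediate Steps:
f = 0 (f = 0*2 = 0)
4603 + (I(12/21 - 17/(-3), 13) + 353)*(-2442 + f) = 4603 + ((12/21 - 17/(-3)) + 353)*(-2442 + 0) = 4603 + ((12*(1/21) - 17*(-1/3)) + 353)*(-2442) = 4603 + ((4/7 + 17/3) + 353)*(-2442) = 4603 + (131/21 + 353)*(-2442) = 4603 + (7544/21)*(-2442) = 4603 - 6140816/7 = -6108595/7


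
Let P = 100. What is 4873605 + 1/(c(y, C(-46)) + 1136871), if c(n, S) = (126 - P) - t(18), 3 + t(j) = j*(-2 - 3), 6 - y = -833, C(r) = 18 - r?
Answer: 5541240148951/1136990 ≈ 4.8736e+6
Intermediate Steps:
y = 839 (y = 6 - 1*(-833) = 6 + 833 = 839)
t(j) = -3 - 5*j (t(j) = -3 + j*(-2 - 3) = -3 + j*(-5) = -3 - 5*j)
c(n, S) = 119 (c(n, S) = (126 - 1*100) - (-3 - 5*18) = (126 - 100) - (-3 - 90) = 26 - 1*(-93) = 26 + 93 = 119)
4873605 + 1/(c(y, C(-46)) + 1136871) = 4873605 + 1/(119 + 1136871) = 4873605 + 1/1136990 = 5541240148951/1136990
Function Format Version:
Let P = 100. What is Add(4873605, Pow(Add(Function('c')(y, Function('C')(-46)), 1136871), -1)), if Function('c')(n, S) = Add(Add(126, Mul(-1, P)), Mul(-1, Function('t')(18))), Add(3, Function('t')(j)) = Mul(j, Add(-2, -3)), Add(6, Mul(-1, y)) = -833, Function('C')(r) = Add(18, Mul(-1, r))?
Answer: Rational(5541240148951, 1136990) ≈ 4.8736e+6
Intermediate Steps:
y = 839 (y = Add(6, Mul(-1, -833)) = Add(6, 833) = 839)
Function('t')(j) = Add(-3, Mul(-5, j)) (Function('t')(j) = Add(-3, Mul(j, Add(-2, -3))) = Add(-3, Mul(j, -5)) = Add(-3, Mul(-5, j)))
Function('c')(n, S) = 119 (Function('c')(n, S) = Add(Add(126, Mul(-1, 100)), Mul(-1, Add(-3, Mul(-5, 18)))) = Add(Add(126, -100), Mul(-1, Add(-3, -90))) = Add(26, Mul(-1, -93)) = Add(26, 93) = 119)
Add(4873605, Pow(Add(Function('c')(y, Function('C')(-46)), 1136871), -1)) = Add(4873605, Pow(Add(119, 1136871), -1)) = Add(4873605, Pow(1136990, -1)) = Add(4873605, Rational(1, 1136990)) = Rational(5541240148951, 1136990)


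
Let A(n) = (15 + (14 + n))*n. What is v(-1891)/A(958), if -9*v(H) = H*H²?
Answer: 6761990971/8509914 ≈ 794.60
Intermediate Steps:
A(n) = n*(29 + n) (A(n) = (29 + n)*n = n*(29 + n))
v(H) = -H³/9 (v(H) = -H*H²/9 = -H³/9)
v(-1891)/A(958) = (-⅑*(-1891)³)/((958*(29 + 958))) = (-⅑*(-6761990971))/((958*987)) = (6761990971/9)/945546 = (6761990971/9)*(1/945546) = 6761990971/8509914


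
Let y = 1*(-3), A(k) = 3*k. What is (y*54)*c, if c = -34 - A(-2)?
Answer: 4536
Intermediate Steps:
y = -3
c = -28 (c = -34 - 3*(-2) = -34 - 1*(-6) = -34 + 6 = -28)
(y*54)*c = -3*54*(-28) = -162*(-28) = 4536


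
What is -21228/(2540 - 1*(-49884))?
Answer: -5307/13106 ≈ -0.40493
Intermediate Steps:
-21228/(2540 - 1*(-49884)) = -21228/(2540 + 49884) = -21228/52424 = -21228*1/52424 = -5307/13106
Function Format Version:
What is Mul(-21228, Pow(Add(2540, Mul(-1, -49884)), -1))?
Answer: Rational(-5307, 13106) ≈ -0.40493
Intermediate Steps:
Mul(-21228, Pow(Add(2540, Mul(-1, -49884)), -1)) = Mul(-21228, Pow(Add(2540, 49884), -1)) = Mul(-21228, Pow(52424, -1)) = Mul(-21228, Rational(1, 52424)) = Rational(-5307, 13106)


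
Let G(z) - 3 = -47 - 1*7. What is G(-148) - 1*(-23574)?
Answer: 23523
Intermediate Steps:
G(z) = -51 (G(z) = 3 + (-47 - 1*7) = 3 + (-47 - 7) = 3 - 54 = -51)
G(-148) - 1*(-23574) = -51 - 1*(-23574) = -51 + 23574 = 23523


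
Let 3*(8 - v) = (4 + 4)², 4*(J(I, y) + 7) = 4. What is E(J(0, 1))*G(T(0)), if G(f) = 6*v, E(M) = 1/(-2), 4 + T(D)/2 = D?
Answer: 40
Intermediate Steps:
J(I, y) = -6 (J(I, y) = -7 + (¼)*4 = -7 + 1 = -6)
v = -40/3 (v = 8 - (4 + 4)²/3 = 8 - ⅓*8² = 8 - ⅓*64 = 8 - 64/3 = -40/3 ≈ -13.333)
T(D) = -8 + 2*D
E(M) = -½
G(f) = -80 (G(f) = 6*(-40/3) = -80)
E(J(0, 1))*G(T(0)) = -½*(-80) = 40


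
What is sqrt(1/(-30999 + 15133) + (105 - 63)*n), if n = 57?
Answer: sqrt(602641498798)/15866 ≈ 48.929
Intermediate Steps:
sqrt(1/(-30999 + 15133) + (105 - 63)*n) = sqrt(1/(-30999 + 15133) + (105 - 63)*57) = sqrt(1/(-15866) + 42*57) = sqrt(-1/15866 + 2394) = sqrt(37983203/15866) = sqrt(602641498798)/15866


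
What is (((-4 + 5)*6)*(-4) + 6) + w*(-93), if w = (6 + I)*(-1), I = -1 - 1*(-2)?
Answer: 633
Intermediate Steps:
I = 1 (I = -1 + 2 = 1)
w = -7 (w = (6 + 1)*(-1) = 7*(-1) = -7)
(((-4 + 5)*6)*(-4) + 6) + w*(-93) = (((-4 + 5)*6)*(-4) + 6) - 7*(-93) = ((1*6)*(-4) + 6) + 651 = (6*(-4) + 6) + 651 = (-24 + 6) + 651 = -18 + 651 = 633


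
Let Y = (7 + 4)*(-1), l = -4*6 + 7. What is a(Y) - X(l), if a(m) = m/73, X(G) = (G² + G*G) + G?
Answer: -40964/73 ≈ -561.15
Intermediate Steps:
l = -17 (l = -24 + 7 = -17)
X(G) = G + 2*G² (X(G) = (G² + G²) + G = 2*G² + G = G + 2*G²)
Y = -11 (Y = 11*(-1) = -11)
a(m) = m/73 (a(m) = m*(1/73) = m/73)
a(Y) - X(l) = (1/73)*(-11) - (-17)*(1 + 2*(-17)) = -11/73 - (-17)*(1 - 34) = -11/73 - (-17)*(-33) = -11/73 - 1*561 = -11/73 - 561 = -40964/73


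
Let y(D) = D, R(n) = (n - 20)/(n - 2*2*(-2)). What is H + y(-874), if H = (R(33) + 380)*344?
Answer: 5328158/41 ≈ 1.2996e+5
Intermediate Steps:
R(n) = (-20 + n)/(8 + n) (R(n) = (-20 + n)/(n - 4*(-2)) = (-20 + n)/(n + 8) = (-20 + n)/(8 + n))
H = 5363992/41 (H = ((-20 + 33)/(8 + 33) + 380)*344 = (13/41 + 380)*344 = (15593/41)*344 = 5363992/41 ≈ 1.3083e+5)
H + y(-874) = 5363992/41 - 874 = 5328158/41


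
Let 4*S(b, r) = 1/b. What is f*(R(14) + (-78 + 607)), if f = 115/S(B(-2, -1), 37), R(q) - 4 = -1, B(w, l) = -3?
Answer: -734160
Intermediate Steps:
R(q) = 3 (R(q) = 4 - 1 = 3)
S(b, r) = 1/(4*b)
f = -1380 (f = 115/(((1/4)/(-3))) = 115/(((1/4)*(-1/3))) = 115/(-1/12) = 115*(-12) = -1380)
f*(R(14) + (-78 + 607)) = -1380*(3 + (-78 + 607)) = -1380*(3 + 529) = -1380*532 = -734160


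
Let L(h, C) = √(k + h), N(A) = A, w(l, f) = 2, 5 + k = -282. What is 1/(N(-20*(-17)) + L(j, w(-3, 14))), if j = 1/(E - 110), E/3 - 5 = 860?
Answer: 422450/143989597 - I*√1772287090/287979194 ≈ 0.0029339 - 0.00014619*I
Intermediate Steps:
k = -287 (k = -5 - 282 = -287)
E = 2595 (E = 15 + 3*860 = 15 + 2580 = 2595)
j = 1/2485 (j = 1/(2595 - 110) = 1/2485 ≈ 0.00040241)
L(h, C) = √(-287 + h)
1/(N(-20*(-17)) + L(j, w(-3, 14))) = 1/(-20*(-17) + √(-287 + 1/2485)) = 1/(340 + √(-713194/2485)) = 1/(340 + I*√1772287090/2485)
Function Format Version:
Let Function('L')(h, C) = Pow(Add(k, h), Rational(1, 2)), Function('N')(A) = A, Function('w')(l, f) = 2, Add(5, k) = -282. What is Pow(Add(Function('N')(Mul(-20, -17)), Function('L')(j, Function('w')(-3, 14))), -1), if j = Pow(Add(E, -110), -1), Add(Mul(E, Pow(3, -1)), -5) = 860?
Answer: Add(Rational(422450, 143989597), Mul(Rational(-1, 287979194), I, Pow(1772287090, Rational(1, 2)))) ≈ Add(0.0029339, Mul(-0.00014619, I))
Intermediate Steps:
k = -287 (k = Add(-5, -282) = -287)
E = 2595 (E = Add(15, Mul(3, 860)) = Add(15, 2580) = 2595)
j = Rational(1, 2485) (j = Pow(Add(2595, -110), -1) = Pow(2485, -1) = Rational(1, 2485) ≈ 0.00040241)
Function('L')(h, C) = Pow(Add(-287, h), Rational(1, 2))
Pow(Add(Function('N')(Mul(-20, -17)), Function('L')(j, Function('w')(-3, 14))), -1) = Pow(Add(Mul(-20, -17), Pow(Add(-287, Rational(1, 2485)), Rational(1, 2))), -1) = Pow(Add(340, Pow(Rational(-713194, 2485), Rational(1, 2))), -1) = Pow(Add(340, Mul(Rational(1, 2485), I, Pow(1772287090, Rational(1, 2)))), -1)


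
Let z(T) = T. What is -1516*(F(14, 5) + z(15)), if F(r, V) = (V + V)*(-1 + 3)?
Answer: -53060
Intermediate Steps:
F(r, V) = 4*V (F(r, V) = (2*V)*2 = 4*V)
-1516*(F(14, 5) + z(15)) = -1516*(4*5 + 15) = -1516*(20 + 15) = -1516*35 = -53060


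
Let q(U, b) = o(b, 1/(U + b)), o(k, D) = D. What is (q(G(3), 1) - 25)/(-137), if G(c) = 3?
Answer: 99/548 ≈ 0.18066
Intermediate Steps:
q(U, b) = 1/(U + b)
(q(G(3), 1) - 25)/(-137) = (1/(3 + 1) - 25)/(-137) = -(1/4 - 25)/137 = -(¼ - 25)/137 = -1/137*(-99/4) = 99/548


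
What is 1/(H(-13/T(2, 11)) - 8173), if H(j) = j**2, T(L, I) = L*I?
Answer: -484/3955563 ≈ -0.00012236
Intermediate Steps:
T(L, I) = I*L
1/(H(-13/T(2, 11)) - 8173) = 1/((-13/(11*2))**2 - 8173) = 1/((-13/22)**2 - 8173) = 1/(169/484 - 8173) = 1/(-3955563/484) = -484/3955563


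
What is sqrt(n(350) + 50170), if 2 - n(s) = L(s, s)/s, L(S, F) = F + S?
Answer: sqrt(50170) ≈ 223.99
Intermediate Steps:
n(s) = 0 (n(s) = 2 - (s + s)/s = 2 - 2*s/s = 2 - 1*2 = 2 - 2 = 0)
sqrt(n(350) + 50170) = sqrt(0 + 50170) = sqrt(50170)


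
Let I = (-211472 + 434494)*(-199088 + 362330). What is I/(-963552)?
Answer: -3033879777/80296 ≈ -37784.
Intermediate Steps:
I = 36406557324 (I = 223022*163242 = 36406557324)
I/(-963552) = 36406557324/(-963552) = 36406557324*(-1/963552) = -3033879777/80296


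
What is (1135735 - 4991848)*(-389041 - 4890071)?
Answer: 20356852411656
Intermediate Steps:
(1135735 - 4991848)*(-389041 - 4890071) = -3856113*(-5279112) = 20356852411656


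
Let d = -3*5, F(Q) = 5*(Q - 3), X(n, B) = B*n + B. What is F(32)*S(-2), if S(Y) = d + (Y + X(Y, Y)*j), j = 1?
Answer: -2175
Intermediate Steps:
X(n, B) = B + B*n
F(Q) = -15 + 5*Q (F(Q) = 5*(-3 + Q) = -15 + 5*Q)
d = -15
S(Y) = -15 + Y + Y*(1 + Y) (S(Y) = -15 + (Y + (Y*(1 + Y))*1) = -15 + (Y + Y*(1 + Y)) = -15 + Y + Y*(1 + Y))
F(32)*S(-2) = (-15 + 5*32)*(-15 - 2 - 2*(1 - 2)) = (-15 + 160)*(-15 - 2 - 2*(-1)) = 145*(-15 - 2 + 2) = 145*(-15) = -2175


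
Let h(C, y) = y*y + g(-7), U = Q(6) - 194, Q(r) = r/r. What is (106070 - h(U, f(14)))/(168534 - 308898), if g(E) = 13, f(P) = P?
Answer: -5041/6684 ≈ -0.75419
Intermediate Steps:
Q(r) = 1
U = -193 (U = 1 - 194 = -193)
h(C, y) = 13 + y² (h(C, y) = y*y + 13 = y² + 13 = 13 + y²)
(106070 - h(U, f(14)))/(168534 - 308898) = (106070 - (13 + 14²))/(168534 - 308898) = (106070 - (13 + 196))/(-140364) = (106070 - 1*209)*(-1/140364) = (106070 - 209)*(-1/140364) = 105861*(-1/140364) = -5041/6684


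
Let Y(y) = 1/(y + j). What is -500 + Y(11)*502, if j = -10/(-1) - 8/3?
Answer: -25994/55 ≈ -472.62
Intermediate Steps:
j = 22/3 (j = -10*(-1) - 8*⅓ = 10 - 8/3 = 22/3 ≈ 7.3333)
Y(y) = 1/(22/3 + y) (Y(y) = 1/(y + 22/3) = 1/(22/3 + y))
-500 + Y(11)*502 = -500 + (3/(22 + 3*11))*502 = -500 + (3/(22 + 33))*502 = -500 + (3/55)*502 = -500 + 1506/55 = -25994/55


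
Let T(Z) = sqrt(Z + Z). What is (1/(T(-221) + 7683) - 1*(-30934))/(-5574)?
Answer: (-30934*sqrt(442) + 237665923*I)/(5574*(sqrt(442) - 7683*I)) ≈ -5.5497 + 6.5484e-11*I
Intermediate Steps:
T(Z) = sqrt(2)*sqrt(Z) (T(Z) = sqrt(2*Z) = sqrt(2)*sqrt(Z))
(1/(T(-221) + 7683) - 1*(-30934))/(-5574) = (1/(sqrt(2)*sqrt(-221) + 7683) - 1*(-30934))/(-5574) = (1/(sqrt(2)*(I*sqrt(221)) + 7683) + 30934)*(-1/5574) = (1/(I*sqrt(442) + 7683) + 30934)*(-1/5574) = (1/(7683 + I*sqrt(442)) + 30934)*(-1/5574) = (30934 + 1/(7683 + I*sqrt(442)))*(-1/5574) = -15467/2787 - 1/(5574*(7683 + I*sqrt(442)))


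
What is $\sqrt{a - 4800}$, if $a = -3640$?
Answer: $2 i \sqrt{2110} \approx 91.87 i$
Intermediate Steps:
$\sqrt{a - 4800} = \sqrt{-3640 - 4800} = \sqrt{-8440} = 2 i \sqrt{2110}$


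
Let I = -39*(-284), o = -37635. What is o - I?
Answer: -48711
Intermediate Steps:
I = 11076
o - I = -37635 - 1*11076 = -37635 - 11076 = -48711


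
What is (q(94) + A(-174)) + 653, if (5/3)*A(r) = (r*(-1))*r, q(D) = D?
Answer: -87093/5 ≈ -17419.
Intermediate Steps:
A(r) = -3*r²/5 (A(r) = 3*((r*(-1))*r)/5 = 3*((-r)*r)/5 = 3*(-r²)/5 = -3*r²/5)
(q(94) + A(-174)) + 653 = (94 - ⅗*(-174)²) + 653 = (94 - ⅗*30276) + 653 = (94 - 90828/5) + 653 = -90358/5 + 653 = -87093/5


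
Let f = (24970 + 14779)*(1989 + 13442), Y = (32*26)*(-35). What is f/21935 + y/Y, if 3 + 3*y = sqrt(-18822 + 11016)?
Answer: 3572248358243/127749440 - I*sqrt(7806)/87360 ≈ 27963.0 - 0.0010114*I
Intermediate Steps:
Y = -29120 (Y = 832*(-35) = -29120)
f = 613366819 (f = 39749*15431 = 613366819)
y = -1 + I*sqrt(7806)/3 (y = -1 + sqrt(-18822 + 11016)/3 = -1 + sqrt(-7806)/3 = -1 + (I*sqrt(7806))/3 = -1 + I*sqrt(7806)/3 ≈ -1.0 + 29.451*I)
f/21935 + y/Y = 613366819/21935 + (-1 + I*sqrt(7806)/3)/(-29120) = 613366819*(1/21935) + (-1 + I*sqrt(7806)/3)*(-1/29120) = 613366819/21935 + (1/29120 - I*sqrt(7806)/87360) = 3572248358243/127749440 - I*sqrt(7806)/87360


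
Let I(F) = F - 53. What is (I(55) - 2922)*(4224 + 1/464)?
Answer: -715377005/58 ≈ -1.2334e+7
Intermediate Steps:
I(F) = -53 + F
(I(55) - 2922)*(4224 + 1/464) = ((-53 + 55) - 2922)*(4224 + 1/464) = (2 - 2922)*(4224 + 1/464) = -2920*1959937/464 = -715377005/58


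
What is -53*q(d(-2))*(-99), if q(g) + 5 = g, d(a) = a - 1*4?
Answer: -57717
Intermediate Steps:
d(a) = -4 + a (d(a) = a - 4 = -4 + a)
q(g) = -5 + g
-53*q(d(-2))*(-99) = -53*(-5 + (-4 - 2))*(-99) = -53*(-5 - 6)*(-99) = -53*(-11)*(-99) = 583*(-99) = -57717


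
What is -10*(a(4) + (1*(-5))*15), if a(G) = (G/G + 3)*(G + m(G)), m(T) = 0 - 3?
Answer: 710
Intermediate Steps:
m(T) = -3
a(G) = -12 + 4*G (a(G) = (G/G + 3)*(G - 3) = (1 + 3)*(-3 + G) = 4*(-3 + G) = -12 + 4*G)
-10*(a(4) + (1*(-5))*15) = -10*((-12 + 4*4) + (1*(-5))*15) = -10*((-12 + 16) - 5*15) = -10*(4 - 75) = -10*(-71) = 710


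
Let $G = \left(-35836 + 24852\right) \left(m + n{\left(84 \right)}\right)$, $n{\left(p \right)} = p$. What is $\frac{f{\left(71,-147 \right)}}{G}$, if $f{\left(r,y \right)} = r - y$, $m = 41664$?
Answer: $- \frac{109}{229280016} \approx -4.754 \cdot 10^{-7}$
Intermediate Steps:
$G = -458560032$ ($G = \left(-35836 + 24852\right) \left(41664 + 84\right) = \left(-10984\right) 41748 = -458560032$)
$\frac{f{\left(71,-147 \right)}}{G} = \frac{71 - -147}{-458560032} = \left(71 + 147\right) \left(- \frac{1}{458560032}\right) = 218 \left(- \frac{1}{458560032}\right) = - \frac{109}{229280016}$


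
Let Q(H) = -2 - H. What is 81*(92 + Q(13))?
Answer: 6237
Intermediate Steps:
81*(92 + Q(13)) = 81*(92 + (-2 - 1*13)) = 81*(92 + (-2 - 13)) = 81*(92 - 15) = 81*77 = 6237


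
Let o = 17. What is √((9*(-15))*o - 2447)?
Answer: I*√4742 ≈ 68.862*I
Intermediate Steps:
√((9*(-15))*o - 2447) = √((9*(-15))*17 - 2447) = √(-135*17 - 2447) = √(-2295 - 2447) = √(-4742) = I*√4742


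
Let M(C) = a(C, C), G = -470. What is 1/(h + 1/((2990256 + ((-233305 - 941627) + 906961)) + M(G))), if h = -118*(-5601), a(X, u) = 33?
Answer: 2722318/1799228967925 ≈ 1.5130e-6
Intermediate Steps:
M(C) = 33
h = 660918 (h = -1*(-660918) = 660918)
1/(h + 1/((2990256 + ((-233305 - 941627) + 906961)) + M(G))) = 1/(660918 + 1/((2990256 + ((-233305 - 941627) + 906961)) + 33)) = 1/(660918 + 1/((2990256 + (-1174932 + 906961)) + 33)) = 1/(660918 + 1/((2990256 - 267971) + 33)) = 1/(660918 + 1/(2722285 + 33)) = 1/(660918 + 1/2722318) = 1/(1799228967925/2722318) = 2722318/1799228967925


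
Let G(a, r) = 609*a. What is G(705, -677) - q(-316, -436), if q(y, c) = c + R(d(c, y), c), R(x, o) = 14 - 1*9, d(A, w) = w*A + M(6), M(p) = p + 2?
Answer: 429776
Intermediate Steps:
M(p) = 2 + p
d(A, w) = 8 + A*w (d(A, w) = w*A + (2 + 6) = A*w + 8 = 8 + A*w)
R(x, o) = 5 (R(x, o) = 14 - 9 = 5)
q(y, c) = 5 + c (q(y, c) = c + 5 = 5 + c)
G(705, -677) - q(-316, -436) = 609*705 - (5 - 436) = 429345 - 1*(-431) = 429345 + 431 = 429776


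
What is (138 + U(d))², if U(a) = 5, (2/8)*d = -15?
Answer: 20449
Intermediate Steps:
d = -60 (d = 4*(-15) = -60)
(138 + U(d))² = (138 + 5)² = 143² = 20449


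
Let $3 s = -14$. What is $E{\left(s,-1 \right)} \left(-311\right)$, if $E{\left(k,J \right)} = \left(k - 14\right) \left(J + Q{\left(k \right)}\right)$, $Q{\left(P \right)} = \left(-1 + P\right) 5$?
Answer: $- \frac{1532608}{9} \approx -1.7029 \cdot 10^{5}$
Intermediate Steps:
$s = - \frac{14}{3}$ ($s = \frac{1}{3} \left(-14\right) = - \frac{14}{3} \approx -4.6667$)
$Q{\left(P \right)} = -5 + 5 P$
$E{\left(k,J \right)} = \left(-14 + k\right) \left(-5 + J + 5 k\right)$ ($E{\left(k,J \right)} = \left(k - 14\right) \left(J + \left(-5 + 5 k\right)\right) = \left(-14 + k\right) \left(-5 + J + 5 k\right)$)
$E{\left(s,-1 \right)} \left(-311\right) = \left(70 - -350 - -14 + 5 \left(- \frac{14}{3}\right)^{2} - - \frac{14}{3}\right) \left(-311\right) = \left(70 + 350 + 14 + 5 \cdot \frac{196}{9} + \frac{14}{3}\right) \left(-311\right) = \left(70 + 350 + 14 + \frac{980}{9} + \frac{14}{3}\right) \left(-311\right) = \frac{4928}{9} \left(-311\right) = - \frac{1532608}{9}$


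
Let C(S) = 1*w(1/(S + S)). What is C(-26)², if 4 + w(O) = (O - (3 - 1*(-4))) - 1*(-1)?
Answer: 271441/2704 ≈ 100.39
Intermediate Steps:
w(O) = -10 + O (w(O) = -4 + ((O - (3 - 1*(-4))) - 1*(-1)) = -4 + ((O - (3 + 4)) + 1) = -4 + ((O - 1*7) + 1) = -4 + ((O - 7) + 1) = -4 + ((-7 + O) + 1) = -4 + (-6 + O) = -10 + O)
C(S) = -10 + 1/(2*S) (C(S) = 1*(-10 + 1/(S + S)) = 1*(-10 + 1/(2*S)) = -10 + 1/(2*S))
C(-26)² = (-10 + (½)/(-26))² = (-10 + (½)*(-1/26))² = (-10 - 1/52)² = (-521/52)² = 271441/2704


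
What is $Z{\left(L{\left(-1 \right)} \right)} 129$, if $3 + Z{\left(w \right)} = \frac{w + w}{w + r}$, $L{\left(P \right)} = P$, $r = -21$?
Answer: $- \frac{4128}{11} \approx -375.27$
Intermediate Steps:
$Z{\left(w \right)} = -3 + \frac{2 w}{-21 + w}$ ($Z{\left(w \right)} = -3 + \frac{w + w}{w - 21} = -3 + \frac{2 w}{-21 + w}$)
$Z{\left(L{\left(-1 \right)} \right)} 129 = \frac{63 - -1}{-21 - 1} \cdot 129 = \frac{63 + 1}{-22} \cdot 129 = \left(- \frac{1}{22}\right) 64 \cdot 129 = \left(- \frac{32}{11}\right) 129 = - \frac{4128}{11}$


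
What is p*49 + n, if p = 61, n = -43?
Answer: 2946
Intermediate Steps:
p*49 + n = 61*49 - 43 = 2989 - 43 = 2946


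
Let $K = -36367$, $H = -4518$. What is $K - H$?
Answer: $-31849$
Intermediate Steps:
$K - H = -36367 - -4518 = -36367 + 4518 = -31849$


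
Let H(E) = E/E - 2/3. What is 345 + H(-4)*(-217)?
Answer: 818/3 ≈ 272.67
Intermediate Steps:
H(E) = 1/3 (H(E) = 1 - 2*1/3 = 1 - 2/3 = 1/3)
345 + H(-4)*(-217) = 345 + (1/3)*(-217) = 345 - 217/3 = 818/3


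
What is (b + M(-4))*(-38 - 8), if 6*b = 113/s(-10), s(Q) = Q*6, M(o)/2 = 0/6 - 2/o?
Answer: -5681/180 ≈ -31.561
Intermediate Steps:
M(o) = -4/o (M(o) = 2*(0/6 - 2/o) = 2*(0*(⅙) - 2/o) = 2*(0 - 2/o) = 2*(-2/o) = -4/o)
s(Q) = 6*Q
b = -113/360 (b = (113/((6*(-10))))/6 = (113/(-60))/6 = (113*(-1/60))/6 = (⅙)*(-113/60) = -113/360 ≈ -0.31389)
(b + M(-4))*(-38 - 8) = (-113/360 - 4/(-4))*(-38 - 8) = (-113/360 - 4*(-¼))*(-46) = (-113/360 + 1)*(-46) = (247/360)*(-46) = -5681/180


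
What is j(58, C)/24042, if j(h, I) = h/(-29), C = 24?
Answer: -1/12021 ≈ -8.3188e-5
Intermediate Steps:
j(h, I) = -h/29 (j(h, I) = h*(-1/29) = -h/29)
j(58, C)/24042 = -1/29*58/24042 = -2*1/24042 = -1/12021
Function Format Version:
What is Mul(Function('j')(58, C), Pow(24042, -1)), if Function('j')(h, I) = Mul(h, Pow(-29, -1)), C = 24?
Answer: Rational(-1, 12021) ≈ -8.3188e-5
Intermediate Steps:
Function('j')(h, I) = Mul(Rational(-1, 29), h) (Function('j')(h, I) = Mul(h, Rational(-1, 29)) = Mul(Rational(-1, 29), h))
Mul(Function('j')(58, C), Pow(24042, -1)) = Mul(Mul(Rational(-1, 29), 58), Pow(24042, -1)) = Mul(-2, Rational(1, 24042)) = Rational(-1, 12021)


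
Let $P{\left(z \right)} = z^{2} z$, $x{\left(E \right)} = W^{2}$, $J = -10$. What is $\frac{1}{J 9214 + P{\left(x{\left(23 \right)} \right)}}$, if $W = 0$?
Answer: $- \frac{1}{92140} \approx -1.0853 \cdot 10^{-5}$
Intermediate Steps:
$x{\left(E \right)} = 0$ ($x{\left(E \right)} = 0^{2} = 0$)
$P{\left(z \right)} = z^{3}$
$\frac{1}{J 9214 + P{\left(x{\left(23 \right)} \right)}} = \frac{1}{\left(-10\right) 9214 + 0^{3}} = \frac{1}{-92140 + 0} = \frac{1}{-92140} = - \frac{1}{92140}$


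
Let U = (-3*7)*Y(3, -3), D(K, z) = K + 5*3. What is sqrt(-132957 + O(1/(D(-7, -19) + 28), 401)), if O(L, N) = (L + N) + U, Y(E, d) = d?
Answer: I*sqrt(4769747)/6 ≈ 364.0*I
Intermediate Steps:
D(K, z) = 15 + K (D(K, z) = K + 15 = 15 + K)
U = 63 (U = -3*7*(-3) = -21*(-3) = 63)
O(L, N) = 63 + L + N (O(L, N) = (L + N) + 63 = 63 + L + N)
sqrt(-132957 + O(1/(D(-7, -19) + 28), 401)) = sqrt(-132957 + (63 + 1/((15 - 7) + 28) + 401)) = sqrt(-132957 + (63 + 1/(8 + 28) + 401)) = sqrt(-132957 + (63 + 1/36 + 401)) = sqrt(-132957 + 16705/36) = sqrt(-4769747/36) = I*sqrt(4769747)/6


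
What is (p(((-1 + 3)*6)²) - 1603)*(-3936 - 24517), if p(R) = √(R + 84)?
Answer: 45610159 - 56906*√57 ≈ 4.5181e+7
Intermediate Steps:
p(R) = √(84 + R)
(p(((-1 + 3)*6)²) - 1603)*(-3936 - 24517) = (√(84 + ((-1 + 3)*6)²) - 1603)*(-3936 - 24517) = (√(84 + (2*6)²) - 1603)*(-28453) = (√(84 + 12²) - 1603)*(-28453) = (√(84 + 144) - 1603)*(-28453) = (√228 - 1603)*(-28453) = (2*√57 - 1603)*(-28453) = (-1603 + 2*√57)*(-28453) = 45610159 - 56906*√57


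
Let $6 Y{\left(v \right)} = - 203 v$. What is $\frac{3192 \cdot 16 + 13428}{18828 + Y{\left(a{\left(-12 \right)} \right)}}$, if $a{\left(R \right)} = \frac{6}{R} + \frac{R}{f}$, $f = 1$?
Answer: $\frac{774000}{231011} \approx 3.3505$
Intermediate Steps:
$a{\left(R \right)} = R + \frac{6}{R}$ ($a{\left(R \right)} = \frac{6}{R} + \frac{R}{1} = \frac{6}{R} + R 1 = \frac{6}{R} + R = R + \frac{6}{R}$)
$Y{\left(v \right)} = - \frac{203 v}{6}$ ($Y{\left(v \right)} = \frac{\left(-203\right) v}{6} = - \frac{203 v}{6}$)
$\frac{3192 \cdot 16 + 13428}{18828 + Y{\left(a{\left(-12 \right)} \right)}} = \frac{3192 \cdot 16 + 13428}{18828 - \frac{203 \left(-12 + \frac{6}{-12}\right)}{6}} = \frac{51072 + 13428}{18828 - \frac{203 \left(-12 + 6 \left(- \frac{1}{12}\right)\right)}{6}} = \frac{64500}{18828 - \frac{203 \left(-12 - \frac{1}{2}\right)}{6}} = \frac{64500}{18828 - - \frac{5075}{12}} = \frac{64500}{18828 + \frac{5075}{12}} = \frac{64500}{\frac{231011}{12}} = 64500 \cdot \frac{12}{231011} = \frac{774000}{231011}$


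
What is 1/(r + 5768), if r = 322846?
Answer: 1/328614 ≈ 3.0431e-6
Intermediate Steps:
1/(r + 5768) = 1/(322846 + 5768) = 1/328614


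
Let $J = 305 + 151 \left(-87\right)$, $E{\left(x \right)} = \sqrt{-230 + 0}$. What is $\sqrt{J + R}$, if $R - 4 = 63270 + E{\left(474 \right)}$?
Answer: $\sqrt{50442 + i \sqrt{230}} \approx 224.59 + 0.0338 i$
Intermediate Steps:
$E{\left(x \right)} = i \sqrt{230}$ ($E{\left(x \right)} = \sqrt{-230} = i \sqrt{230}$)
$J = -12832$ ($J = 305 - 13137 = -12832$)
$R = 63274 + i \sqrt{230}$ ($R = 4 + \left(63270 + i \sqrt{230}\right) = 63274 + i \sqrt{230} \approx 63274.0 + 15.166 i$)
$\sqrt{J + R} = \sqrt{-12832 + \left(63274 + i \sqrt{230}\right)} = \sqrt{50442 + i \sqrt{230}}$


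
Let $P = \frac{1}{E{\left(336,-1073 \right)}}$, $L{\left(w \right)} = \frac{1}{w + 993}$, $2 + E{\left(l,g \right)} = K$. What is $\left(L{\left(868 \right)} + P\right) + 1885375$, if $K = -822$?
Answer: $\frac{2891154687963}{1533464} \approx 1.8854 \cdot 10^{6}$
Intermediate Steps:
$E{\left(l,g \right)} = -824$ ($E{\left(l,g \right)} = -2 - 822 = -824$)
$L{\left(w \right)} = \frac{1}{993 + w}$
$P = - \frac{1}{824}$ ($P = \frac{1}{-824} = - \frac{1}{824} \approx -0.0012136$)
$\left(L{\left(868 \right)} + P\right) + 1885375 = \left(\frac{1}{993 + 868} - \frac{1}{824}\right) + 1885375 = \left(\frac{1}{1861} - \frac{1}{824}\right) + 1885375 = - \frac{1037}{1533464} + 1885375 = \frac{2891154687963}{1533464}$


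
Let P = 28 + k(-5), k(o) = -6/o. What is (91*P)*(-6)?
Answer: -79716/5 ≈ -15943.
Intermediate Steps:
P = 146/5 (P = 28 - 6/(-5) = 28 - 6*(-1/5) = 28 + 6/5 = 146/5 ≈ 29.200)
(91*P)*(-6) = (91*(146/5))*(-6) = (13286/5)*(-6) = -79716/5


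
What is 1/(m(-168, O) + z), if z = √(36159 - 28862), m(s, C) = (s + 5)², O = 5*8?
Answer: 26569/705904464 - √7297/705904464 ≈ 3.7517e-5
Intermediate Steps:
O = 40
m(s, C) = (5 + s)²
z = √7297 ≈ 85.422
1/(m(-168, O) + z) = 1/((5 - 168)² + √7297) = 1/((-163)² + √7297) = 1/(26569 + √7297)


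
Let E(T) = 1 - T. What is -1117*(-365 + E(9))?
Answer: 416641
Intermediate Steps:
-1117*(-365 + E(9)) = -1117*(-365 + (1 - 1*9)) = -1117*(-365 + (1 - 9)) = -1117*(-365 - 8) = -1117*(-373) = 416641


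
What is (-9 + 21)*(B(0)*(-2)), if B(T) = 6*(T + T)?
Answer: 0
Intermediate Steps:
B(T) = 12*T (B(T) = 6*(2*T) = 12*T)
(-9 + 21)*(B(0)*(-2)) = (-9 + 21)*((12*0)*(-2)) = 12*(0*(-2)) = 12*0 = 0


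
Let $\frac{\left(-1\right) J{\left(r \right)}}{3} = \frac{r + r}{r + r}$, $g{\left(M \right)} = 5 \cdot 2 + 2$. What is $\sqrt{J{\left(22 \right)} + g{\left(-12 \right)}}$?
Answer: $3$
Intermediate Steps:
$g{\left(M \right)} = 12$ ($g{\left(M \right)} = 10 + 2 = 12$)
$J{\left(r \right)} = -3$ ($J{\left(r \right)} = - 3 \frac{r + r}{r + r} = - 3 \frac{2 r}{2 r} = - 3 \cdot 2 r \frac{1}{2 r} = \left(-3\right) 1 = -3$)
$\sqrt{J{\left(22 \right)} + g{\left(-12 \right)}} = \sqrt{-3 + 12} = \sqrt{9} = 3$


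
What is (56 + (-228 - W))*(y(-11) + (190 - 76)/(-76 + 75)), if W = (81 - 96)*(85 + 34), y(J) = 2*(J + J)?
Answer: -254854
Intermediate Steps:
y(J) = 4*J (y(J) = 2*(2*J) = 4*J)
W = -1785 (W = -15*119 = -1785)
(56 + (-228 - W))*(y(-11) + (190 - 76)/(-76 + 75)) = (56 + (-228 - 1*(-1785)))*(4*(-11) + (190 - 76)/(-76 + 75)) = (56 + (-228 + 1785))*(-44 + 114/(-1)) = (56 + 1557)*(-44 + 114*(-1)) = 1613*(-44 - 114) = 1613*(-158) = -254854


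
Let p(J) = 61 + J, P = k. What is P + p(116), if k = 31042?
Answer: 31219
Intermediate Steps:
P = 31042
P + p(116) = 31042 + (61 + 116) = 31042 + 177 = 31219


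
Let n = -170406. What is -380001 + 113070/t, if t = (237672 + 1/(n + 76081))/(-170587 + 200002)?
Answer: -8205298134265149/22418411399 ≈ -3.6601e+5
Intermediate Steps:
t = 22418411399/2774569875 (t = (237672 + 1/(-170406 + 76081))/(-170587 + 200002) = (237672 + 1/(-94325))/29415 = (237672 - 1/94325)*(1/29415) = (22418411399/94325)*(1/29415) = 22418411399/2774569875 ≈ 8.0800)
-380001 + 113070/t = -380001 + 113070/(22418411399/2774569875) = -380001 + 113070*(2774569875/22418411399) = -380001 + 313720615766250/22418411399 = -8205298134265149/22418411399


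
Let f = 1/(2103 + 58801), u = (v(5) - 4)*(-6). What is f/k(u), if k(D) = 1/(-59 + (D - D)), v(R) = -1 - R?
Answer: -59/60904 ≈ -0.00096874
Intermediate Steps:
u = 60 (u = ((-1 - 1*5) - 4)*(-6) = ((-1 - 5) - 4)*(-6) = (-6 - 4)*(-6) = -10*(-6) = 60)
k(D) = -1/59 (k(D) = 1/(-59 + 0) = 1/(-59) = -1/59)
f = 1/60904 ≈ 1.6419e-5
f/k(u) = 1/(60904*(-1/59)) = (1/60904)*(-59) = -59/60904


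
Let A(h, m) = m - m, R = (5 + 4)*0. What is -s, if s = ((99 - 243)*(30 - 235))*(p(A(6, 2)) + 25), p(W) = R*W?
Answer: -738000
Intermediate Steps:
R = 0 (R = 9*0 = 0)
A(h, m) = 0
p(W) = 0 (p(W) = 0*W = 0)
s = 738000 (s = ((99 - 243)*(30 - 235))*(0 + 25) = -144*(-205)*25 = 29520*25 = 738000)
-s = -1*738000 = -738000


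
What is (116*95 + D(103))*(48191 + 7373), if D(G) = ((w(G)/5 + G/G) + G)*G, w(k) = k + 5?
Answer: 6655678176/5 ≈ 1.3311e+9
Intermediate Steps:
w(k) = 5 + k
D(G) = G*(2 + 6*G/5) (D(G) = (((5 + G)/5 + G/G) + G)*G = (((5 + G)*(1/5) + 1) + G)*G = (((1 + G/5) + 1) + G)*G = ((2 + G/5) + G)*G = (2 + 6*G/5)*G = G*(2 + 6*G/5))
(116*95 + D(103))*(48191 + 7373) = (116*95 + (2/5)*103*(5 + 3*103))*(48191 + 7373) = (11020 + (2/5)*103*(5 + 309))*55564 = (11020 + (2/5)*103*314)*55564 = (11020 + 64684/5)*55564 = (119784/5)*55564 = 6655678176/5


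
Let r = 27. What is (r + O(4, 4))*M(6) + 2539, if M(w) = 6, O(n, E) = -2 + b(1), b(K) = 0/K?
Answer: 2689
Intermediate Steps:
b(K) = 0
O(n, E) = -2 (O(n, E) = -2 + 0 = -2)
(r + O(4, 4))*M(6) + 2539 = (27 - 2)*6 + 2539 = 25*6 + 2539 = 150 + 2539 = 2689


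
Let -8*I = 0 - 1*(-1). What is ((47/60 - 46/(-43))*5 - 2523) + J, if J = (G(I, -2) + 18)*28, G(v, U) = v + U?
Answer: -1067725/516 ≈ -2069.2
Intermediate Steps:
I = -⅛ (I = -(0 - 1*(-1))/8 = -(0 + 1)/8 = -⅛*1 = -⅛ ≈ -0.12500)
G(v, U) = U + v
J = 889/2 (J = ((-2 - ⅛) + 18)*28 = (-17/8 + 18)*28 = (127/8)*28 = 889/2 ≈ 444.50)
((47/60 - 46/(-43))*5 - 2523) + J = ((47/60 - 46/(-43))*5 - 2523) + 889/2 = ((47*(1/60) - 46*(-1/43))*5 - 2523) + 889/2 = ((47/60 + 46/43)*5 - 2523) + 889/2 = ((4781/2580)*5 - 2523) + 889/2 = (4781/516 - 2523) + 889/2 = -1297087/516 + 889/2 = -1067725/516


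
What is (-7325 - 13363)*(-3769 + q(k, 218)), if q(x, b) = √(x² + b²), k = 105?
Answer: 77973072 - 20688*√58549 ≈ 7.2967e+7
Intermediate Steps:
q(x, b) = √(b² + x²)
(-7325 - 13363)*(-3769 + q(k, 218)) = (-7325 - 13363)*(-3769 + √(218² + 105²)) = -20688*(-3769 + √(47524 + 11025)) = -20688*(-3769 + √58549) = 77973072 - 20688*√58549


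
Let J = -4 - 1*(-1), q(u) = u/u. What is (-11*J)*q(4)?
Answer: 33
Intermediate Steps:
q(u) = 1
J = -3 (J = -4 + 1 = -3)
(-11*J)*q(4) = -11*(-3)*1 = 33*1 = 33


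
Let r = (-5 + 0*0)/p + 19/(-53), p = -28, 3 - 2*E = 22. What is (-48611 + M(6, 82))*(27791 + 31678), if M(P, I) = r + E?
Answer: -4290872049741/1484 ≈ -2.8914e+9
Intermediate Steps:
E = -19/2 (E = 3/2 - ½*22 = 3/2 - 11 = -19/2 ≈ -9.5000)
r = -267/1484 (r = (-5 + 0*0)/(-28) + 19/(-53) = (-5 + 0)*(-1/28) + 19*(-1/53) = -5*(-1/28) - 19/53 = 5/28 - 19/53 = -267/1484 ≈ -0.17992)
M(P, I) = -14365/1484 (M(P, I) = -267/1484 - 19/2 = -14365/1484)
(-48611 + M(6, 82))*(27791 + 31678) = (-48611 - 14365/1484)*(27791 + 31678) = -72153089/1484*59469 = -4290872049741/1484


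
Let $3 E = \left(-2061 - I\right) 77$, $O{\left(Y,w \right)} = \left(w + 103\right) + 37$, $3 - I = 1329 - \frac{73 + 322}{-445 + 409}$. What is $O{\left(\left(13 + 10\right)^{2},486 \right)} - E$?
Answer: $\frac{2074613}{108} \approx 19209.0$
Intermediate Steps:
$I = - \frac{48131}{36}$ ($I = 3 - \left(1329 - \frac{73 + 322}{-445 + 409}\right) = 3 - \left(1329 - \frac{395}{-36}\right) = 3 - \left(1329 - 395 \left(- \frac{1}{36}\right)\right) = 3 - \left(1329 - - \frac{395}{36}\right) = 3 - \left(1329 + \frac{395}{36}\right) = 3 - \frac{48239}{36} = - \frac{48131}{36} \approx -1337.0$)
$O{\left(Y,w \right)} = 140 + w$ ($O{\left(Y,w \right)} = \left(103 + w\right) + 37 = 140 + w$)
$E = - \frac{2007005}{108}$ ($E = \frac{\left(-2061 - - \frac{48131}{36}\right) 77}{3} = \frac{\left(-2061 + \frac{48131}{36}\right) 77}{3} = \frac{\left(- \frac{26065}{36}\right) 77}{3} = \frac{1}{3} \left(- \frac{2007005}{36}\right) = - \frac{2007005}{108} \approx -18583.0$)
$O{\left(\left(13 + 10\right)^{2},486 \right)} - E = \left(140 + 486\right) - - \frac{2007005}{108} = 626 + \frac{2007005}{108} = \frac{2074613}{108}$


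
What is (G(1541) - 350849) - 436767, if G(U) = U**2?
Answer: 1587065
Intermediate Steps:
(G(1541) - 350849) - 436767 = (1541**2 - 350849) - 436767 = (2374681 - 350849) - 436767 = 2023832 - 436767 = 1587065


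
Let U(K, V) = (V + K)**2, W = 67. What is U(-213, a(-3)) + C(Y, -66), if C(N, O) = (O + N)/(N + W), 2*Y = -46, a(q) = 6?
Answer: 1885267/44 ≈ 42847.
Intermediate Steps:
Y = -23 (Y = (1/2)*(-46) = -23)
U(K, V) = (K + V)**2
C(N, O) = (N + O)/(67 + N) (C(N, O) = (O + N)/(N + 67) = (N + O)/(67 + N))
U(-213, a(-3)) + C(Y, -66) = (-213 + 6)**2 + (-23 - 66)/(67 - 23) = (-207)**2 - 89/44 = 42849 + (1/44)*(-89) = 42849 - 89/44 = 1885267/44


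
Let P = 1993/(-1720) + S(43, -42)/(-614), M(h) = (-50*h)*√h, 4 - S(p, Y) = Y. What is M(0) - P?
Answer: 651411/528040 ≈ 1.2336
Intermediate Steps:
S(p, Y) = 4 - Y
M(h) = -50*h^(3/2)
P = -651411/528040 (P = 1993/(-1720) + (4 - 1*(-42))/(-614) = 1993*(-1/1720) + (4 + 42)*(-1/614) = -1993/1720 + 46*(-1/614) = -1993/1720 - 23/307 = -651411/528040 ≈ -1.2336)
M(0) - P = -50*0^(3/2) - 1*(-651411/528040) = -50*0 + 651411/528040 = 0 + 651411/528040 = 651411/528040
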